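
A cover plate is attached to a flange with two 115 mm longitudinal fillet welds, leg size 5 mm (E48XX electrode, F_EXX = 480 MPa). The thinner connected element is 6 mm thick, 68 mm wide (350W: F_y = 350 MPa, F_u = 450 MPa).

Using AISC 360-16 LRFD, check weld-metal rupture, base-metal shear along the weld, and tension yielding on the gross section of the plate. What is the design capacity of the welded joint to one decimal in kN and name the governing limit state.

128.5 kN (gross-section yield governs)

Weld metal: throat = 0.707×5 = 3.535 mm, L = 2×115 = 230 mm. φR_n = 0.75 × 0.6 × 480 × 3.535 × 230 = 175.6 kN.
Base metal shear (6 mm plate): yield φR_n = 1.0×0.6×350×6×230 = 289.8 kN; rupture φR_n = 0.75×0.6×450×6×230 = 279.5 kN; take 279.5 kN (rupture).
Tension yield (gross): A_g = 68×6 = 408 mm². φR_n = 0.90 × 350 × 408 = 128.5 kN.
Governing: min(175.6, 279.5, 128.5) = 128.5 kN → gross-section yield.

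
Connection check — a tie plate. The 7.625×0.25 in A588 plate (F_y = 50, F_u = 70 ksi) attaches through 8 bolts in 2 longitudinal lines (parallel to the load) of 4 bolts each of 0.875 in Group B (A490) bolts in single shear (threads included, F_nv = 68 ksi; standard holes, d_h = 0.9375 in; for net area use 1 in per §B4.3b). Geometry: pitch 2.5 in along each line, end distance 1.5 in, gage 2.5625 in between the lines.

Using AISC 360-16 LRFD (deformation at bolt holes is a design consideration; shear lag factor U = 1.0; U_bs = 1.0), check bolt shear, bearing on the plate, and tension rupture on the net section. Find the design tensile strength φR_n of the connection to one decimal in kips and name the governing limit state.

73.8 kips (net-section rupture governs)

Bolt shear: A_b = π(0.875)²/4 = 0.60132 in². φR_n = 0.75 × 68 × 0.60132 × 8 × 1 = 245.3 kips.
Bearing (0.25 in plate, F_u = 70 ksi): end bolts L_c = 1.5 − 0.9375/2 = 1.03125, R_n = min(1.2×1.03125×0.25×70, 2.4×0.875×0.25×70) = 21.656 kips/bolt; interior L_c = 2.5 − 0.9375 = 1.5625, R_n = 32.813 kips/bolt. φR_n = 0.75 × (2×21.656 + 6×32.813) = 180.1 kips.
Tension rupture (net): A_n = (7.625 − 2×1)×0.25 = 1.4063 in² (U = 1.0, A_e = A_n). φR_n = 0.75 × 70 × 1.4063 = 73.8 kips.
Governing: min(245.3, 180.1, 73.8) = 73.8 kips → net-section rupture.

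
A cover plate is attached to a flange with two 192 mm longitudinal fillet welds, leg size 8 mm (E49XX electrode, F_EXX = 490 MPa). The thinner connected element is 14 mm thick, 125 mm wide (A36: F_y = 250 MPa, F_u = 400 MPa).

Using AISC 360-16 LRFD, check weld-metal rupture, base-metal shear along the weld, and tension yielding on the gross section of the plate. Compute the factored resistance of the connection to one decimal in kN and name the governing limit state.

Weld metal: throat = 0.707×8 = 5.656 mm, L = 2×192 = 384 mm. φR_n = 0.75 × 0.6 × 490 × 5.656 × 384 = 478.9 kN.
Base metal shear (14 mm plate): yield φR_n = 1.0×0.6×250×14×384 = 806.4 kN; rupture φR_n = 0.75×0.6×400×14×384 = 967.7 kN; take 806.4 kN (yield).
Tension yield (gross): A_g = 125×14 = 1750 mm². φR_n = 0.90 × 250 × 1750 = 393.8 kN.
Governing: min(478.9, 806.4, 393.8) = 393.8 kN → gross-section yield.

393.8 kN (gross-section yield governs)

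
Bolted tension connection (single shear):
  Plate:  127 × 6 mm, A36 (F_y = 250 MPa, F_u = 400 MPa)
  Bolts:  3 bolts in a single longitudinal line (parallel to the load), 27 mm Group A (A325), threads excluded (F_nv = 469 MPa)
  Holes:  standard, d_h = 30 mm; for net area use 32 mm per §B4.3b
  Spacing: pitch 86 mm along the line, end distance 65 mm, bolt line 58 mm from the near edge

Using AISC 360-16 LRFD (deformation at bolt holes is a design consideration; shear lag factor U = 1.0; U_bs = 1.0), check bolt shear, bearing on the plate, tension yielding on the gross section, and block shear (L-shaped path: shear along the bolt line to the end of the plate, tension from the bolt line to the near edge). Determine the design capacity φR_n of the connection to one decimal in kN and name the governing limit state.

171.5 kN (gross-section yield governs)

Bolt shear: A_b = π(27)²/4 = 572.56 mm². φR_n = 0.75 × 469 × 572.56 × 3 × 1 = 604.2 kN.
Bearing (6 mm plate, F_u = 400 MPa): end bolts L_c = 65 − 30/2 = 50, R_n = min(1.2×50×6×400, 2.4×27×6×400) = 144 kN/bolt; interior L_c = 86 − 30 = 56, R_n = 155.52 kN/bolt. φR_n = 0.75 × (1×144 + 2×155.52) = 341.3 kN.
Tension yield (gross): A_g = 127×6 = 762 mm². φR_n = 0.90 × 250 × 762 = 171.5 kN.
Block shear: shear path 1×[65+2×86] = 1×237 mm, A_gv = 1422, A_nv = 1×(237 − 2.5×32)×6 = 942 mm²; tension to near edge: (58 − 0.5×32)×6 = 252 mm². R_n = min(0.6×400×942, 0.6×250×1422) + 1.0×400×252 = min(226.08, 213.3) + 100.8 = 314.1 kN. φR_n = 0.75 × 314.1 = 235.6 kN.
Governing: min(604.2, 341.3, 171.5, 235.6) = 171.5 kN → gross-section yield.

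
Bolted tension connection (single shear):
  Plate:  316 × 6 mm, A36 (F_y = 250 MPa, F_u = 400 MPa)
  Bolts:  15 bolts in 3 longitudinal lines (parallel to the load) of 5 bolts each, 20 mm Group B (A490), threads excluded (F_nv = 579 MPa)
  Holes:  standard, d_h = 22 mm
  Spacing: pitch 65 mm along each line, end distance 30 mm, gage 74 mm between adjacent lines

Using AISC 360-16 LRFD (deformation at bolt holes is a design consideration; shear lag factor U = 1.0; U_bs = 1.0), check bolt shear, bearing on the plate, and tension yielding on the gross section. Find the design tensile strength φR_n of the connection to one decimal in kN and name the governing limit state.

Bolt shear: A_b = π(20)²/4 = 314.16 mm². φR_n = 0.75 × 579 × 314.16 × 15 × 1 = 2046.4 kN.
Bearing (6 mm plate, F_u = 400 MPa): end bolts L_c = 30 − 22/2 = 19, R_n = min(1.2×19×6×400, 2.4×20×6×400) = 54.72 kN/bolt; interior L_c = 65 − 22 = 43, R_n = 115.2 kN/bolt. φR_n = 0.75 × (3×54.72 + 12×115.2) = 1159.9 kN.
Tension yield (gross): A_g = 316×6 = 1896 mm². φR_n = 0.90 × 250 × 1896 = 426.6 kN.
Governing: min(2046.4, 1159.9, 426.6) = 426.6 kN → gross-section yield.

426.6 kN (gross-section yield governs)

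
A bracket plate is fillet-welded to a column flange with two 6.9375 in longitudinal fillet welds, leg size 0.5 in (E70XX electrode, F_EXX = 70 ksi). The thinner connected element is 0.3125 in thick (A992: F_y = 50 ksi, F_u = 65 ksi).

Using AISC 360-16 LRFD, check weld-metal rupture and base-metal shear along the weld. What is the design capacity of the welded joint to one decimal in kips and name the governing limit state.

126.8 kips (base-metal shear governs)

Weld metal: throat = 0.707×0.5 = 0.3535 in, L = 2×6.9375 = 13.875 in. φR_n = 0.75 × 0.6 × 70 × 0.3535 × 13.875 = 154.5 kips.
Base metal shear (0.3125 in plate): yield φR_n = 1.0×0.6×50×0.3125×13.875 = 130.1 kips; rupture φR_n = 0.75×0.6×65×0.3125×13.875 = 126.8 kips; take 126.8 kips (rupture).
Governing: min(154.5, 126.8) = 126.8 kips → base-metal shear.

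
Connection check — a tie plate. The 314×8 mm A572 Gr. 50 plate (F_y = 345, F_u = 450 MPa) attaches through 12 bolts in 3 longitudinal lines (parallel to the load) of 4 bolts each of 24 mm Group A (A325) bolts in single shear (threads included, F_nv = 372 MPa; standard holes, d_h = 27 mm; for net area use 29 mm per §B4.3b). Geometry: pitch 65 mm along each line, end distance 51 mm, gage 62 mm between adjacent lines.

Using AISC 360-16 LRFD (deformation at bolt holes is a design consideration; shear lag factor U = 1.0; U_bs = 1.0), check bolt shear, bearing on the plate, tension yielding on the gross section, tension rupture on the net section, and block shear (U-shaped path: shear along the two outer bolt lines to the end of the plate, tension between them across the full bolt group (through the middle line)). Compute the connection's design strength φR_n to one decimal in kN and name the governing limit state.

Bolt shear: A_b = π(24)²/4 = 452.39 mm². φR_n = 0.75 × 372 × 452.39 × 12 × 1 = 1514.6 kN.
Bearing (8 mm plate, F_u = 450 MPa): end bolts L_c = 51 − 27/2 = 37.5, R_n = min(1.2×37.5×8×450, 2.4×24×8×450) = 162 kN/bolt; interior L_c = 65 − 27 = 38, R_n = 164.16 kN/bolt. φR_n = 0.75 × (3×162 + 9×164.16) = 1472.6 kN.
Tension yield (gross): A_g = 314×8 = 2512 mm². φR_n = 0.90 × 345 × 2512 = 780.0 kN.
Tension rupture (net): A_n = (314 − 3×29)×8 = 1816 mm² (U = 1.0, A_e = A_n). φR_n = 0.75 × 450 × 1816 = 612.9 kN.
Block shear: shear path 2×[51+3×65] = 2×246 mm, A_gv = 3936, A_nv = 2×(246 − 3.5×29)×8 = 2312 mm²; tension across gage: (124 − 2×29)×8 = 528 mm². R_n = min(0.6×450×2312, 0.6×345×3936) + 1.0×450×528 = min(624.24, 814.75) + 237.6 = 861.84 kN. φR_n = 0.75 × 861.84 = 646.4 kN.
Governing: min(1514.6, 1472.6, 780.0, 612.9, 646.4) = 612.9 kN → net-section rupture.

612.9 kN (net-section rupture governs)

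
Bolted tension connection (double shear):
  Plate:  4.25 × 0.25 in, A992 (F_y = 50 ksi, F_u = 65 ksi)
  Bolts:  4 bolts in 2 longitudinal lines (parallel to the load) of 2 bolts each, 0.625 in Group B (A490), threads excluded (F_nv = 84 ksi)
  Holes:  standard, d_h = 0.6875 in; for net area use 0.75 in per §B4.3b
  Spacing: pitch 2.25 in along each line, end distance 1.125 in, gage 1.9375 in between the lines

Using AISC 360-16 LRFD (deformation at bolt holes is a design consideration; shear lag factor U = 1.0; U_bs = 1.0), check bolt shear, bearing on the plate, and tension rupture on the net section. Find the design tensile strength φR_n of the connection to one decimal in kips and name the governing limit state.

Bolt shear: A_b = π(0.625)²/4 = 0.3068 in². φR_n = 0.75 × 84 × 0.3068 × 4 × 2 = 154.6 kips.
Bearing (0.25 in plate, F_u = 65 ksi): end bolts L_c = 1.125 − 0.6875/2 = 0.78125, R_n = min(1.2×0.78125×0.25×65, 2.4×0.625×0.25×65) = 15.234 kips/bolt; interior L_c = 2.25 − 0.6875 = 1.5625, R_n = 24.375 kips/bolt. φR_n = 0.75 × (2×15.234 + 2×24.375) = 59.4 kips.
Tension rupture (net): A_n = (4.25 − 2×0.75)×0.25 = 0.6875 in² (U = 1.0, A_e = A_n). φR_n = 0.75 × 65 × 0.6875 = 33.5 kips.
Governing: min(154.6, 59.4, 33.5) = 33.5 kips → net-section rupture.

33.5 kips (net-section rupture governs)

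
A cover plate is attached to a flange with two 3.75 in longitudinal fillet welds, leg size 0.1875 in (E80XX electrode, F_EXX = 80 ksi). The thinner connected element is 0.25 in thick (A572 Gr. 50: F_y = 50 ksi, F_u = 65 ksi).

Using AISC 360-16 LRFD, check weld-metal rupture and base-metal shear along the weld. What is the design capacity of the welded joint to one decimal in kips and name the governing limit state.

Weld metal: throat = 0.707×0.1875 = 0.13256 in, L = 2×3.75 = 7.5 in. φR_n = 0.75 × 0.6 × 80 × 0.13256 × 7.5 = 35.8 kips.
Base metal shear (0.25 in plate): yield φR_n = 1.0×0.6×50×0.25×7.5 = 56.3 kips; rupture φR_n = 0.75×0.6×65×0.25×7.5 = 54.8 kips; take 54.8 kips (rupture).
Governing: min(35.8, 54.8) = 35.8 kips → weld metal.

35.8 kips (weld metal governs)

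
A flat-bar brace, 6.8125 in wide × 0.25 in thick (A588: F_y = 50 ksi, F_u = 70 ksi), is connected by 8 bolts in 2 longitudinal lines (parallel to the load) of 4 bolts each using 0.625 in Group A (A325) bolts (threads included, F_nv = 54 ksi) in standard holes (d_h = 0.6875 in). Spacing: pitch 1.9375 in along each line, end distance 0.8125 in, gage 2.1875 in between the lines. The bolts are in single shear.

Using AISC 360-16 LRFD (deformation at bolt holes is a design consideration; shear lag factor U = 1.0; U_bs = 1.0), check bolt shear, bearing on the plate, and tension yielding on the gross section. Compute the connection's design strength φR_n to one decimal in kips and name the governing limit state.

76.6 kips (gross-section yield governs)

Bolt shear: A_b = π(0.625)²/4 = 0.3068 in². φR_n = 0.75 × 54 × 0.3068 × 8 × 1 = 99.4 kips.
Bearing (0.25 in plate, F_u = 70 ksi): end bolts L_c = 0.8125 − 0.6875/2 = 0.46875, R_n = min(1.2×0.46875×0.25×70, 2.4×0.625×0.25×70) = 9.8438 kips/bolt; interior L_c = 1.9375 − 0.6875 = 1.25, R_n = 26.25 kips/bolt. φR_n = 0.75 × (2×9.8438 + 6×26.25) = 132.9 kips.
Tension yield (gross): A_g = 6.8125×0.25 = 1.7031 in². φR_n = 0.90 × 50 × 1.7031 = 76.6 kips.
Governing: min(99.4, 132.9, 76.6) = 76.6 kips → gross-section yield.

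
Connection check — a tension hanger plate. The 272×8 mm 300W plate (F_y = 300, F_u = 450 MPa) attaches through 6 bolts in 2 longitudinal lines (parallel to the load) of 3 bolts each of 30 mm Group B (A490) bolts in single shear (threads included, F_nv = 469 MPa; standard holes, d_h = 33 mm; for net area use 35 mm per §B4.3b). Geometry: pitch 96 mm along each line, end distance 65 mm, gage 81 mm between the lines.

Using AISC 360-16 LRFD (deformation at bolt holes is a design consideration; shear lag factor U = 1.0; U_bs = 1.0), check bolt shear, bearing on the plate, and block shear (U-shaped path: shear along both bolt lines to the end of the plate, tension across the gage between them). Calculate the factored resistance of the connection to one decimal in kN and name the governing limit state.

Bolt shear: A_b = π(30)²/4 = 706.86 mm². φR_n = 0.75 × 469 × 706.86 × 6 × 1 = 1491.8 kN.
Bearing (8 mm plate, F_u = 450 MPa): end bolts L_c = 65 − 33/2 = 48.5, R_n = min(1.2×48.5×8×450, 2.4×30×8×450) = 209.52 kN/bolt; interior L_c = 96 − 33 = 63, R_n = 259.2 kN/bolt. φR_n = 0.75 × (2×209.52 + 4×259.2) = 1091.9 kN.
Block shear: shear path 2×[65+2×96] = 2×257 mm, A_gv = 4112, A_nv = 2×(257 − 2.5×35)×8 = 2712 mm²; tension across gage: (81 − 1×35)×8 = 368 mm². R_n = min(0.6×450×2712, 0.6×300×4112) + 1.0×450×368 = min(732.24, 740.16) + 165.6 = 897.84 kN. φR_n = 0.75 × 897.84 = 673.4 kN.
Governing: min(1491.8, 1091.9, 673.4) = 673.4 kN → block shear.

673.4 kN (block shear governs)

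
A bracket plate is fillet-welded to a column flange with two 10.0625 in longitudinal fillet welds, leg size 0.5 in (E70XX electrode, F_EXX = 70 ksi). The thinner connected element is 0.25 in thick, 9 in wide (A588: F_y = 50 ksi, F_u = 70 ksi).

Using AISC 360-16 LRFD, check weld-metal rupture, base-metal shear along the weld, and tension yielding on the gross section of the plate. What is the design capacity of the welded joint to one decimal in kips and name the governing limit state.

101.3 kips (gross-section yield governs)

Weld metal: throat = 0.707×0.5 = 0.3535 in, L = 2×10.0625 = 20.125 in. φR_n = 0.75 × 0.6 × 70 × 0.3535 × 20.125 = 224.1 kips.
Base metal shear (0.25 in plate): yield φR_n = 1.0×0.6×50×0.25×20.125 = 150.9 kips; rupture φR_n = 0.75×0.6×70×0.25×20.125 = 158.5 kips; take 150.9 kips (yield).
Tension yield (gross): A_g = 9×0.25 = 2.25 in². φR_n = 0.90 × 50 × 2.25 = 101.3 kips.
Governing: min(224.1, 150.9, 101.3) = 101.3 kips → gross-section yield.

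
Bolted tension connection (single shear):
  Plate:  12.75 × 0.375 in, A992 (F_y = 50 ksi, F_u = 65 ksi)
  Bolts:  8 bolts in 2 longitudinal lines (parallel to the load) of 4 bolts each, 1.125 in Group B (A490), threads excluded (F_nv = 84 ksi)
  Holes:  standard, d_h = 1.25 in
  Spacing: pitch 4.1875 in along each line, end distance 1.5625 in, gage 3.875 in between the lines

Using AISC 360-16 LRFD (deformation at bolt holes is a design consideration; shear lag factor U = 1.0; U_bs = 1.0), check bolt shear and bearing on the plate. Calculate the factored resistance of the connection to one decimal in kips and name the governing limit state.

Bolt shear: A_b = π(1.125)²/4 = 0.99402 in². φR_n = 0.75 × 84 × 0.99402 × 8 × 1 = 501.0 kips.
Bearing (0.375 in plate, F_u = 65 ksi): end bolts L_c = 1.5625 − 1.25/2 = 0.9375, R_n = min(1.2×0.9375×0.375×65, 2.4×1.125×0.375×65) = 27.422 kips/bolt; interior L_c = 4.1875 − 1.25 = 2.9375, R_n = 65.813 kips/bolt. φR_n = 0.75 × (2×27.422 + 6×65.813) = 337.3 kips.
Governing: min(501.0, 337.3) = 337.3 kips → bearing.

337.3 kips (bearing governs)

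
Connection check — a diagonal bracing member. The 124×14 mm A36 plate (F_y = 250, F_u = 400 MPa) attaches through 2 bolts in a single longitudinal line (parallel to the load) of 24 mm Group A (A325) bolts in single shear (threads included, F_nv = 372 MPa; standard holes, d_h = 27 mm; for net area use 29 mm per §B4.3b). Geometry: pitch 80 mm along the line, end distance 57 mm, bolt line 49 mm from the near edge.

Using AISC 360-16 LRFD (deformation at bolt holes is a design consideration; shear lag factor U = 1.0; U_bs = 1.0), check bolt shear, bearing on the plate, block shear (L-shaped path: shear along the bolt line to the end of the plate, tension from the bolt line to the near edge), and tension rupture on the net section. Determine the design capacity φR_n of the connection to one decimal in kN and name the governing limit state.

252.4 kN (bolt shear governs)

Bolt shear: A_b = π(24)²/4 = 452.39 mm². φR_n = 0.75 × 372 × 452.39 × 2 × 1 = 252.4 kN.
Bearing (14 mm plate, F_u = 400 MPa): end bolts L_c = 57 − 27/2 = 43.5, R_n = min(1.2×43.5×14×400, 2.4×24×14×400) = 292.32 kN/bolt; interior L_c = 80 − 27 = 53, R_n = 322.56 kN/bolt. φR_n = 0.75 × (1×292.32 + 1×322.56) = 461.2 kN.
Block shear: shear path 1×[57+1×80] = 1×137 mm, A_gv = 1918, A_nv = 1×(137 − 1.5×29)×14 = 1309 mm²; tension to near edge: (49 − 0.5×29)×14 = 483 mm². R_n = min(0.6×400×1309, 0.6×250×1918) + 1.0×400×483 = min(314.16, 287.7) + 193.2 = 480.9 kN. φR_n = 0.75 × 480.9 = 360.7 kN.
Tension rupture (net): A_n = (124 − 1×29)×14 = 1330 mm² (U = 1.0, A_e = A_n). φR_n = 0.75 × 400 × 1330 = 399.0 kN.
Governing: min(252.4, 461.2, 360.7, 399.0) = 252.4 kN → bolt shear.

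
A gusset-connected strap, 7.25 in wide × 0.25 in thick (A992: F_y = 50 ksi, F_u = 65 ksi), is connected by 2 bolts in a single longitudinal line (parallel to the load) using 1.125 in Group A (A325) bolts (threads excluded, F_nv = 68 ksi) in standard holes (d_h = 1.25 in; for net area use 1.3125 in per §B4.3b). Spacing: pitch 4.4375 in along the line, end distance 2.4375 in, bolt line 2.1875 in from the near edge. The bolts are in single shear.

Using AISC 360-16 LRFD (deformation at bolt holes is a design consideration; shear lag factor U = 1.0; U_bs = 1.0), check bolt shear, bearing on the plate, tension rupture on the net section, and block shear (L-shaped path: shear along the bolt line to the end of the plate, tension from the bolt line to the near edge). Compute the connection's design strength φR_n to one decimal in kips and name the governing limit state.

Bolt shear: A_b = π(1.125)²/4 = 0.99402 in². φR_n = 0.75 × 68 × 0.99402 × 2 × 1 = 101.4 kips.
Bearing (0.25 in plate, F_u = 65 ksi): end bolts L_c = 2.4375 − 1.25/2 = 1.8125, R_n = min(1.2×1.8125×0.25×65, 2.4×1.125×0.25×65) = 35.344 kips/bolt; interior L_c = 4.4375 − 1.25 = 3.1875, R_n = 43.875 kips/bolt. φR_n = 0.75 × (1×35.344 + 1×43.875) = 59.4 kips.
Tension rupture (net): A_n = (7.25 − 1×1.3125)×0.25 = 1.4844 in² (U = 1.0, A_e = A_n). φR_n = 0.75 × 65 × 1.4844 = 72.4 kips.
Block shear: shear path 1×[2.4375+1×4.4375] = 1×6.875 in, A_gv = 1.7188, A_nv = 1×(6.875 − 1.5×1.3125)×0.25 = 1.2266 in²; tension to near edge: (2.1875 − 0.5×1.3125)×0.25 = 0.38281 in². R_n = min(0.6×65×1.2266, 0.6×50×1.7188) + 1.0×65×0.38281 = min(47.837, 51.564) + 24.883 = 72.72 kips. φR_n = 0.75 × 72.72 = 54.5 kips.
Governing: min(101.4, 59.4, 72.4, 54.5) = 54.5 kips → block shear.

54.5 kips (block shear governs)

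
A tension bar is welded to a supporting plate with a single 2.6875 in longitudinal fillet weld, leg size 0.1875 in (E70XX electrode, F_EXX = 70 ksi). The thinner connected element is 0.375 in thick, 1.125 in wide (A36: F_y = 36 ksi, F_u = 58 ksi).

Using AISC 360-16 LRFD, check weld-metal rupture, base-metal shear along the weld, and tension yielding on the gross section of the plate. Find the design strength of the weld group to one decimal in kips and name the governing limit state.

11.2 kips (weld metal governs)

Weld metal: throat = 0.707×0.1875 = 0.13256 in, L = 2.6875 in. φR_n = 0.75 × 0.6 × 70 × 0.13256 × 2.6875 = 11.2 kips.
Base metal shear (0.375 in plate): yield φR_n = 1.0×0.6×36×0.375×2.6875 = 21.8 kips; rupture φR_n = 0.75×0.6×58×0.375×2.6875 = 26.3 kips; take 21.8 kips (yield).
Tension yield (gross): A_g = 1.125×0.375 = 0.42188 in². φR_n = 0.90 × 36 × 0.42188 = 13.7 kips.
Governing: min(11.2, 21.8, 13.7) = 11.2 kips → weld metal.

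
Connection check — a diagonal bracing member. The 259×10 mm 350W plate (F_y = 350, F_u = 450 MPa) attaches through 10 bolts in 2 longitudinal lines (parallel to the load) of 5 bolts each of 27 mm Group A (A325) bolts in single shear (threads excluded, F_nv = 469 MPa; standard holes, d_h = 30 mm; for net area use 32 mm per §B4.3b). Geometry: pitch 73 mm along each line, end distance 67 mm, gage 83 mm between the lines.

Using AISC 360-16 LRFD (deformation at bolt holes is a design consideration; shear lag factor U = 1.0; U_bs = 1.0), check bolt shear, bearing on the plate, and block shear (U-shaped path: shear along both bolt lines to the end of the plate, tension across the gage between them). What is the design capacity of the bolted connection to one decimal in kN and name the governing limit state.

1042.9 kN (block shear governs)

Bolt shear: A_b = π(27)²/4 = 572.56 mm². φR_n = 0.75 × 469 × 572.56 × 10 × 1 = 2014.0 kN.
Bearing (10 mm plate, F_u = 450 MPa): end bolts L_c = 67 − 30/2 = 52, R_n = min(1.2×52×10×450, 2.4×27×10×450) = 280.8 kN/bolt; interior L_c = 73 − 30 = 43, R_n = 232.2 kN/bolt. φR_n = 0.75 × (2×280.8 + 8×232.2) = 1814.4 kN.
Block shear: shear path 2×[67+4×73] = 2×359 mm, A_gv = 7180, A_nv = 2×(359 − 4.5×32)×10 = 4300 mm²; tension across gage: (83 − 1×32)×10 = 510 mm². R_n = min(0.6×450×4300, 0.6×350×7180) + 1.0×450×510 = min(1161, 1507.8) + 229.5 = 1390.5 kN. φR_n = 0.75 × 1390.5 = 1042.9 kN.
Governing: min(2014.0, 1814.4, 1042.9) = 1042.9 kN → block shear.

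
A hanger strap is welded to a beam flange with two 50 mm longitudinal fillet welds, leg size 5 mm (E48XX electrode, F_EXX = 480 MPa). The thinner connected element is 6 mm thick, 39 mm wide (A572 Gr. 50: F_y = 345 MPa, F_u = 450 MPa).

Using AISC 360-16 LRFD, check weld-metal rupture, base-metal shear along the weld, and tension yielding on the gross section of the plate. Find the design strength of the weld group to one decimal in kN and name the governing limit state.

72.7 kN (gross-section yield governs)

Weld metal: throat = 0.707×5 = 3.535 mm, L = 2×50 = 100 mm. φR_n = 0.75 × 0.6 × 480 × 3.535 × 100 = 76.4 kN.
Base metal shear (6 mm plate): yield φR_n = 1.0×0.6×345×6×100 = 124.2 kN; rupture φR_n = 0.75×0.6×450×6×100 = 121.5 kN; take 121.5 kN (rupture).
Tension yield (gross): A_g = 39×6 = 234 mm². φR_n = 0.90 × 345 × 234 = 72.7 kN.
Governing: min(76.4, 121.5, 72.7) = 72.7 kN → gross-section yield.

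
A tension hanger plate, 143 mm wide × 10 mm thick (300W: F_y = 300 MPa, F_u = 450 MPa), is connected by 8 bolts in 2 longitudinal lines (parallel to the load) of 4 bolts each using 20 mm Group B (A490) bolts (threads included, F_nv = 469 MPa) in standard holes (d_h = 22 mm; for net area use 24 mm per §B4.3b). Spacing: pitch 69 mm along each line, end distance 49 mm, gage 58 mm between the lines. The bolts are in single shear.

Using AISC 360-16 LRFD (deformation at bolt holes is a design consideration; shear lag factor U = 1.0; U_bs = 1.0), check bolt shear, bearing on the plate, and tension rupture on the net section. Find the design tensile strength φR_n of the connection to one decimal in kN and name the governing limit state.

Bolt shear: A_b = π(20)²/4 = 314.16 mm². φR_n = 0.75 × 469 × 314.16 × 8 × 1 = 884.0 kN.
Bearing (10 mm plate, F_u = 450 MPa): end bolts L_c = 49 − 22/2 = 38, R_n = min(1.2×38×10×450, 2.4×20×10×450) = 205.2 kN/bolt; interior L_c = 69 − 22 = 47, R_n = 216 kN/bolt. φR_n = 0.75 × (2×205.2 + 6×216) = 1279.8 kN.
Tension rupture (net): A_n = (143 − 2×24)×10 = 950 mm² (U = 1.0, A_e = A_n). φR_n = 0.75 × 450 × 950 = 320.6 kN.
Governing: min(884.0, 1279.8, 320.6) = 320.6 kN → net-section rupture.

320.6 kN (net-section rupture governs)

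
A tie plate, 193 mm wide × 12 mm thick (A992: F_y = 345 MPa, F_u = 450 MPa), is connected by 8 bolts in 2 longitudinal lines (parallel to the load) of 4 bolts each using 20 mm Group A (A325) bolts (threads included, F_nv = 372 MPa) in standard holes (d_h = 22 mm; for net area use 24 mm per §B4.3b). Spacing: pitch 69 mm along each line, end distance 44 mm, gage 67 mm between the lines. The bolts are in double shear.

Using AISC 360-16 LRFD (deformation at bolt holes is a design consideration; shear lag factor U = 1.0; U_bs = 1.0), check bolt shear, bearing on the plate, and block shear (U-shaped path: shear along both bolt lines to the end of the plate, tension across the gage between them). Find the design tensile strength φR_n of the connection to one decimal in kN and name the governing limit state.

Bolt shear: A_b = π(20)²/4 = 314.16 mm². φR_n = 0.75 × 372 × 314.16 × 8 × 2 = 1402.4 kN.
Bearing (12 mm plate, F_u = 450 MPa): end bolts L_c = 44 − 22/2 = 33, R_n = min(1.2×33×12×450, 2.4×20×12×450) = 213.84 kN/bolt; interior L_c = 69 − 22 = 47, R_n = 259.2 kN/bolt. φR_n = 0.75 × (2×213.84 + 6×259.2) = 1487.2 kN.
Block shear: shear path 2×[44+3×69] = 2×251 mm, A_gv = 6024, A_nv = 2×(251 − 3.5×24)×12 = 4008 mm²; tension across gage: (67 − 1×24)×12 = 516 mm². R_n = min(0.6×450×4008, 0.6×345×6024) + 1.0×450×516 = min(1082.2, 1247) + 232.2 = 1314.4 kN. φR_n = 0.75 × 1314.4 = 985.8 kN.
Governing: min(1402.4, 1487.2, 985.8) = 985.8 kN → block shear.

985.8 kN (block shear governs)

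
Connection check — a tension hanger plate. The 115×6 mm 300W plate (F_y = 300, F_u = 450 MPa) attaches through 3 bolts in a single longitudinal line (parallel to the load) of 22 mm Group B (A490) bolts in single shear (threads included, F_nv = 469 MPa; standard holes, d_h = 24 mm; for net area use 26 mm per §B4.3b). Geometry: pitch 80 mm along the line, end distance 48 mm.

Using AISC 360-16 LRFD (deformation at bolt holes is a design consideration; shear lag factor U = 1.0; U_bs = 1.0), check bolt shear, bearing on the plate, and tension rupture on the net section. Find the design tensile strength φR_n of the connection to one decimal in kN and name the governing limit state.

180.2 kN (net-section rupture governs)

Bolt shear: A_b = π(22)²/4 = 380.13 mm². φR_n = 0.75 × 469 × 380.13 × 3 × 1 = 401.1 kN.
Bearing (6 mm plate, F_u = 450 MPa): end bolts L_c = 48 − 24/2 = 36, R_n = min(1.2×36×6×450, 2.4×22×6×450) = 116.64 kN/bolt; interior L_c = 80 − 24 = 56, R_n = 142.56 kN/bolt. φR_n = 0.75 × (1×116.64 + 2×142.56) = 301.3 kN.
Tension rupture (net): A_n = (115 − 1×26)×6 = 534 mm² (U = 1.0, A_e = A_n). φR_n = 0.75 × 450 × 534 = 180.2 kN.
Governing: min(401.1, 301.3, 180.2) = 180.2 kN → net-section rupture.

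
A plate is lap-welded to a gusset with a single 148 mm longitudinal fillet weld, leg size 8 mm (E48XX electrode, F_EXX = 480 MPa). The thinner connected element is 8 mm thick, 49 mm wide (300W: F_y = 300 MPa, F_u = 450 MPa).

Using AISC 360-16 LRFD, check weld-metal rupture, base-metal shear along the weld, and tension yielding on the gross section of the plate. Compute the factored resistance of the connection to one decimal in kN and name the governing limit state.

105.8 kN (gross-section yield governs)

Weld metal: throat = 0.707×8 = 5.656 mm, L = 148 mm. φR_n = 0.75 × 0.6 × 480 × 5.656 × 148 = 180.8 kN.
Base metal shear (8 mm plate): yield φR_n = 1.0×0.6×300×8×148 = 213.1 kN; rupture φR_n = 0.75×0.6×450×8×148 = 239.8 kN; take 213.1 kN (yield).
Tension yield (gross): A_g = 49×8 = 392 mm². φR_n = 0.90 × 300 × 392 = 105.8 kN.
Governing: min(180.8, 213.1, 105.8) = 105.8 kN → gross-section yield.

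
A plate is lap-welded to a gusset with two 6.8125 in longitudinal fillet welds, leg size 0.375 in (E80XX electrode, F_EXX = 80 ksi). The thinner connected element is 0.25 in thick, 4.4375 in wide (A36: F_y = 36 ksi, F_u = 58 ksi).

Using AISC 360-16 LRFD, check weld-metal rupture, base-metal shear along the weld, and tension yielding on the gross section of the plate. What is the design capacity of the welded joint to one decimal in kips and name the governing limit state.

35.9 kips (gross-section yield governs)

Weld metal: throat = 0.707×0.375 = 0.26513 in, L = 2×6.8125 = 13.625 in. φR_n = 0.75 × 0.6 × 80 × 0.26513 × 13.625 = 130.0 kips.
Base metal shear (0.25 in plate): yield φR_n = 1.0×0.6×36×0.25×13.625 = 73.6 kips; rupture φR_n = 0.75×0.6×58×0.25×13.625 = 88.9 kips; take 73.6 kips (yield).
Tension yield (gross): A_g = 4.4375×0.25 = 1.1094 in². φR_n = 0.90 × 36 × 1.1094 = 35.9 kips.
Governing: min(130.0, 73.6, 35.9) = 35.9 kips → gross-section yield.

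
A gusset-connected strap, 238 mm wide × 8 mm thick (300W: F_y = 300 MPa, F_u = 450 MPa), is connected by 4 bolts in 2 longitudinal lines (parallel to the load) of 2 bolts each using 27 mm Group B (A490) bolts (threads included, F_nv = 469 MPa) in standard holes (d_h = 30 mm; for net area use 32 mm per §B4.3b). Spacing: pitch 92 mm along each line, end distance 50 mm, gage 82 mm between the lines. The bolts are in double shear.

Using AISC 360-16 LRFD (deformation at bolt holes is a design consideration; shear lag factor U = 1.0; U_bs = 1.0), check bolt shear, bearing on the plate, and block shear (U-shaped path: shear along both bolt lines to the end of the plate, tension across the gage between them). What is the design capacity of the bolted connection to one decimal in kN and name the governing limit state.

Bolt shear: A_b = π(27)²/4 = 572.56 mm². φR_n = 0.75 × 469 × 572.56 × 4 × 2 = 1611.2 kN.
Bearing (8 mm plate, F_u = 450 MPa): end bolts L_c = 50 − 30/2 = 35, R_n = min(1.2×35×8×450, 2.4×27×8×450) = 151.2 kN/bolt; interior L_c = 92 − 30 = 62, R_n = 233.28 kN/bolt. φR_n = 0.75 × (2×151.2 + 2×233.28) = 576.7 kN.
Block shear: shear path 2×[50+1×92] = 2×142 mm, A_gv = 2272, A_nv = 2×(142 − 1.5×32)×8 = 1504 mm²; tension across gage: (82 − 1×32)×8 = 400 mm². R_n = min(0.6×450×1504, 0.6×300×2272) + 1.0×450×400 = min(406.08, 408.96) + 180 = 586.08 kN. φR_n = 0.75 × 586.08 = 439.6 kN.
Governing: min(1611.2, 576.7, 439.6) = 439.6 kN → block shear.

439.6 kN (block shear governs)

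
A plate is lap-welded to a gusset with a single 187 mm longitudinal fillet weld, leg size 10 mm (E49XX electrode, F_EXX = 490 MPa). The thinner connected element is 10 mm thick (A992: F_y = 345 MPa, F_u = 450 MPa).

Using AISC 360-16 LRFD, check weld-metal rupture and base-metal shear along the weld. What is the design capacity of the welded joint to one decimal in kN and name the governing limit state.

Weld metal: throat = 0.707×10 = 7.07 mm, L = 187 mm. φR_n = 0.75 × 0.6 × 490 × 7.07 × 187 = 291.5 kN.
Base metal shear (10 mm plate): yield φR_n = 1.0×0.6×345×10×187 = 387.1 kN; rupture φR_n = 0.75×0.6×450×10×187 = 378.7 kN; take 378.7 kN (rupture).
Governing: min(291.5, 378.7) = 291.5 kN → weld metal.

291.5 kN (weld metal governs)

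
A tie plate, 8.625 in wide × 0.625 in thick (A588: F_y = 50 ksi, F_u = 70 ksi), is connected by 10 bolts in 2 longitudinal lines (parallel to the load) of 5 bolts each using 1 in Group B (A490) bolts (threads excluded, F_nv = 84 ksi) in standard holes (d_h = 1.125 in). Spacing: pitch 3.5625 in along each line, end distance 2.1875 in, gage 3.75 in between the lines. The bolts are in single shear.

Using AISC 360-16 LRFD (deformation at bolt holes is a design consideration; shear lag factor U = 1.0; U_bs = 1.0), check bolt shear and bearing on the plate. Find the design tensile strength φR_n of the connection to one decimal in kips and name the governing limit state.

494.8 kips (bolt shear governs)

Bolt shear: A_b = π(1)²/4 = 0.7854 in². φR_n = 0.75 × 84 × 0.7854 × 10 × 1 = 494.8 kips.
Bearing (0.625 in plate, F_u = 70 ksi): end bolts L_c = 2.1875 − 1.125/2 = 1.625, R_n = min(1.2×1.625×0.625×70, 2.4×1×0.625×70) = 85.313 kips/bolt; interior L_c = 3.5625 − 1.125 = 2.4375, R_n = 105 kips/bolt. φR_n = 0.75 × (2×85.313 + 8×105) = 758.0 kips.
Governing: min(494.8, 758.0) = 494.8 kips → bolt shear.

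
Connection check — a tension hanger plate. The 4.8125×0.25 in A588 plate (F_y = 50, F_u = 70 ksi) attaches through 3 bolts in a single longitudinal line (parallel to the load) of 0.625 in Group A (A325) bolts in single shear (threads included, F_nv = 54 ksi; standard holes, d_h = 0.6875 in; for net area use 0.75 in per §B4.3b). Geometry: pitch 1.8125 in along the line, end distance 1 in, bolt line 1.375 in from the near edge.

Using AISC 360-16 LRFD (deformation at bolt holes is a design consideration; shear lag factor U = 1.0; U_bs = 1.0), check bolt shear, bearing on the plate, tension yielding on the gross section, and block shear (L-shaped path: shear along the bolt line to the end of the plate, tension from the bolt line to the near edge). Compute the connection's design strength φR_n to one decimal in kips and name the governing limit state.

Bolt shear: A_b = π(0.625)²/4 = 0.3068 in². φR_n = 0.75 × 54 × 0.3068 × 3 × 1 = 37.3 kips.
Bearing (0.25 in plate, F_u = 70 ksi): end bolts L_c = 1 − 0.6875/2 = 0.65625, R_n = min(1.2×0.65625×0.25×70, 2.4×0.625×0.25×70) = 13.781 kips/bolt; interior L_c = 1.8125 − 0.6875 = 1.125, R_n = 23.625 kips/bolt. φR_n = 0.75 × (1×13.781 + 2×23.625) = 45.8 kips.
Tension yield (gross): A_g = 4.8125×0.25 = 1.2031 in². φR_n = 0.90 × 50 × 1.2031 = 54.1 kips.
Block shear: shear path 1×[1+2×1.8125] = 1×4.625 in, A_gv = 1.1563, A_nv = 1×(4.625 − 2.5×0.75)×0.25 = 0.6875 in²; tension to near edge: (1.375 − 0.5×0.75)×0.25 = 0.25 in². R_n = min(0.6×70×0.6875, 0.6×50×1.1563) + 1.0×70×0.25 = min(28.875, 34.689) + 17.5 = 46.375 kips. φR_n = 0.75 × 46.375 = 34.8 kips.
Governing: min(37.3, 45.8, 54.1, 34.8) = 34.8 kips → block shear.

34.8 kips (block shear governs)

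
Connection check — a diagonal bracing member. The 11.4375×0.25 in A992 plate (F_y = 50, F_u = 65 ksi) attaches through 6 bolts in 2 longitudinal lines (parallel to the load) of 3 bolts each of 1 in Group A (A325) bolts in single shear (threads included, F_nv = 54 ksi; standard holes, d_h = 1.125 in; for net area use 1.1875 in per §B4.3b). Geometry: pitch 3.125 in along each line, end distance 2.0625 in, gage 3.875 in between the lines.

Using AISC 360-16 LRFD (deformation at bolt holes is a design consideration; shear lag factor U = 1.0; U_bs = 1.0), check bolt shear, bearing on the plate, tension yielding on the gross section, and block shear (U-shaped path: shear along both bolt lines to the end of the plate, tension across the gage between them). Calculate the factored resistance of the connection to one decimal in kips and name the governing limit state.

110.9 kips (block shear governs)

Bolt shear: A_b = π(1)²/4 = 0.7854 in². φR_n = 0.75 × 54 × 0.7854 × 6 × 1 = 190.9 kips.
Bearing (0.25 in plate, F_u = 65 ksi): end bolts L_c = 2.0625 − 1.125/2 = 1.5, R_n = min(1.2×1.5×0.25×65, 2.4×1×0.25×65) = 29.25 kips/bolt; interior L_c = 3.125 − 1.125 = 2, R_n = 39 kips/bolt. φR_n = 0.75 × (2×29.25 + 4×39) = 160.9 kips.
Tension yield (gross): A_g = 11.4375×0.25 = 2.8594 in². φR_n = 0.90 × 50 × 2.8594 = 128.7 kips.
Block shear: shear path 2×[2.0625+2×3.125] = 2×8.3125 in, A_gv = 4.1563, A_nv = 2×(8.3125 − 2.5×1.1875)×0.25 = 2.6719 in²; tension across gage: (3.875 − 1×1.1875)×0.25 = 0.67188 in². R_n = min(0.6×65×2.6719, 0.6×50×4.1563) + 1.0×65×0.67188 = min(104.2, 124.69) + 43.672 = 147.87 kips. φR_n = 0.75 × 147.87 = 110.9 kips.
Governing: min(190.9, 160.9, 128.7, 110.9) = 110.9 kips → block shear.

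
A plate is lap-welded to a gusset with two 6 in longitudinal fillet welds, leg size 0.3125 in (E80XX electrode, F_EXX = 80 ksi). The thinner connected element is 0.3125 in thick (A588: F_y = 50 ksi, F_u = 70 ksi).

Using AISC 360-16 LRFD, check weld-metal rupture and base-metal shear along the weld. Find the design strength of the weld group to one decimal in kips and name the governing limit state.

95.4 kips (weld metal governs)

Weld metal: throat = 0.707×0.3125 = 0.22094 in, L = 2×6 = 12 in. φR_n = 0.75 × 0.6 × 80 × 0.22094 × 12 = 95.4 kips.
Base metal shear (0.3125 in plate): yield φR_n = 1.0×0.6×50×0.3125×12 = 112.5 kips; rupture φR_n = 0.75×0.6×70×0.3125×12 = 118.1 kips; take 112.5 kips (yield).
Governing: min(95.4, 112.5) = 95.4 kips → weld metal.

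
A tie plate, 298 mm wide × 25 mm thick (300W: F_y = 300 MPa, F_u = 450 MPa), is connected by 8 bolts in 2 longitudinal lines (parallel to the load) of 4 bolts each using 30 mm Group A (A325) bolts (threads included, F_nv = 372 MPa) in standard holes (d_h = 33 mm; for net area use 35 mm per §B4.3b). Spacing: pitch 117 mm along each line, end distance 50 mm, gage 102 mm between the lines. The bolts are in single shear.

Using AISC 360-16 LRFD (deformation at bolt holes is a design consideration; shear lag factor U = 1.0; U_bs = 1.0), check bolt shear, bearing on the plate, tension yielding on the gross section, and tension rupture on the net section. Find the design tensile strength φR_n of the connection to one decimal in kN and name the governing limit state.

Bolt shear: A_b = π(30)²/4 = 706.86 mm². φR_n = 0.75 × 372 × 706.86 × 8 × 1 = 1577.7 kN.
Bearing (25 mm plate, F_u = 450 MPa): end bolts L_c = 50 − 33/2 = 33.5, R_n = min(1.2×33.5×25×450, 2.4×30×25×450) = 452.25 kN/bolt; interior L_c = 117 − 33 = 84, R_n = 810 kN/bolt. φR_n = 0.75 × (2×452.25 + 6×810) = 4323.4 kN.
Tension yield (gross): A_g = 298×25 = 7450 mm². φR_n = 0.90 × 300 × 7450 = 2011.5 kN.
Tension rupture (net): A_n = (298 − 2×35)×25 = 5700 mm² (U = 1.0, A_e = A_n). φR_n = 0.75 × 450 × 5700 = 1923.8 kN.
Governing: min(1577.7, 4323.4, 2011.5, 1923.8) = 1577.7 kN → bolt shear.

1577.7 kN (bolt shear governs)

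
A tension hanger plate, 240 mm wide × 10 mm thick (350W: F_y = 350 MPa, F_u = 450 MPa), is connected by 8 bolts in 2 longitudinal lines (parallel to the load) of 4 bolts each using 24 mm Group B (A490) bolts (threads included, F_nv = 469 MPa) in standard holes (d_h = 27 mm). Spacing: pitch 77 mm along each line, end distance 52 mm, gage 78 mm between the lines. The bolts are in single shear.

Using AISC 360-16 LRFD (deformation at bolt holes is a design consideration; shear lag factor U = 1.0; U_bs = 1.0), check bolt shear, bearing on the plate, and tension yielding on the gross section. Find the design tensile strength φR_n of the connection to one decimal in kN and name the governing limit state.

Bolt shear: A_b = π(24)²/4 = 452.39 mm². φR_n = 0.75 × 469 × 452.39 × 8 × 1 = 1273.0 kN.
Bearing (10 mm plate, F_u = 450 MPa): end bolts L_c = 52 − 27/2 = 38.5, R_n = min(1.2×38.5×10×450, 2.4×24×10×450) = 207.9 kN/bolt; interior L_c = 77 − 27 = 50, R_n = 259.2 kN/bolt. φR_n = 0.75 × (2×207.9 + 6×259.2) = 1478.3 kN.
Tension yield (gross): A_g = 240×10 = 2400 mm². φR_n = 0.90 × 350 × 2400 = 756.0 kN.
Governing: min(1273.0, 1478.3, 756.0) = 756.0 kN → gross-section yield.

756.0 kN (gross-section yield governs)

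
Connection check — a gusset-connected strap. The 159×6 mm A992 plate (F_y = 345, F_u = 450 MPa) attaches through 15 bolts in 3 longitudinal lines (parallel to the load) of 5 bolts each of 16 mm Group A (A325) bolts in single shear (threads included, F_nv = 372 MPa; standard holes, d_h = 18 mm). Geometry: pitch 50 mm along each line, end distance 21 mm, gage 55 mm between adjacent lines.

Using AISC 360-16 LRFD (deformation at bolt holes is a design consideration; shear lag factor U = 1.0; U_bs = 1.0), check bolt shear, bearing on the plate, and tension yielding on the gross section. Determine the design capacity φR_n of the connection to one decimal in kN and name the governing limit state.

296.2 kN (gross-section yield governs)

Bolt shear: A_b = π(16)²/4 = 201.06 mm². φR_n = 0.75 × 372 × 201.06 × 15 × 1 = 841.4 kN.
Bearing (6 mm plate, F_u = 450 MPa): end bolts L_c = 21 − 18/2 = 12, R_n = min(1.2×12×6×450, 2.4×16×6×450) = 38.88 kN/bolt; interior L_c = 50 − 18 = 32, R_n = 103.68 kN/bolt. φR_n = 0.75 × (3×38.88 + 12×103.68) = 1020.6 kN.
Tension yield (gross): A_g = 159×6 = 954 mm². φR_n = 0.90 × 345 × 954 = 296.2 kN.
Governing: min(841.4, 1020.6, 296.2) = 296.2 kN → gross-section yield.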